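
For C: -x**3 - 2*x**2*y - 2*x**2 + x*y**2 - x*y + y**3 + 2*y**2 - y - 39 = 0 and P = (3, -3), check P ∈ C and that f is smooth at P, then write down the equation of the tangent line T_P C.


Tangent line at P: 9*x - 25*y - 102 = 0.

Step 1: f(3, -3) = 0, so P lies on C.
Step 2: partial derivatives
  f_x(x, y) = -3*x**2 - 4*x*y - 4*x + y**2 - y, f_y(x, y) = -2*x**2 + 2*x*y - x + 3*y**2 + 4*y - 1.
  f_x(P) = 9, f_y(P) = -25 (gradient nonzero, so P is smooth).
Step 3: tangent line at P: 9·(x − 3) + -25·(y − -3) = 0.
Expanding: 9*x - 25*y - 102 = 0.


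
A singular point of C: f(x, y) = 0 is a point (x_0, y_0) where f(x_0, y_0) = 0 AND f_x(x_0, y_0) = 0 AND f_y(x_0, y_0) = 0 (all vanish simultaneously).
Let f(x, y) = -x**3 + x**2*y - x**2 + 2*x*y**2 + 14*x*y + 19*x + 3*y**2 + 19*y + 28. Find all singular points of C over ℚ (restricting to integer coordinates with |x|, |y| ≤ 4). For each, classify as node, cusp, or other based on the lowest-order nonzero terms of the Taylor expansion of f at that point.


Singular points: {(-1, -3)}; classification: node.

Compute partial derivatives:
  f_x = -3*x**2 + 2*x*y - 2*x + 2*y**2 + 14*y + 19.
  f_y = x**2 + 4*x*y + 14*x + 6*y + 19.
Scan x_0 ∈ {−4, ..., 4}. For each x_0, f_y(x_0, y) is a polynomial in y; find its integer roots y ∈ {−4, ..., 4}, then test f_x and f at those candidates.
  x = -4: f_y(-4, y) = -10*y - 21; no integer root y with |y| ≤ 4.
  x = -3: f_y(-3, y) = -6*y - 14; no integer root y with |y| ≤ 4.
  x = -2: f_y(-2, y) = -2*y - 5; no integer root y with |y| ≤ 4.
  x = -1: f_y(-1, y) = 2*y + 6; vanishes at y ∈ {-3}. (-1, -3): f_x = 0, f = 0 — SINGULAR.
  x = 0: f_y(0, y) = 6*y + 19; no integer root y with |y| ≤ 4.
  x = 1: f_y(1, y) = 10*y + 34; no integer root y with |y| ≤ 4.
  x = 2: f_y(2, y) = 14*y + 51; no integer root y with |y| ≤ 4.
  x = 3: f_y(3, y) = 18*y + 70; no integer root y with |y| ≤ 4.
  x = 4: f_y(4, y) = 22*y + 91; no integer root y with |y| ≤ 4.
Only singular point on the grid: (-1, -3).
Classify: substitute x = -1 + u, y = -3 + v and expand: f = -u**3 + u**2*v - u**2 + 2*u*v**2 + v**2.
No constant or linear terms (consistent with a singular point). Quadratic part: -u**2 + v**2. Cubic part: -u**3 + u**2*v + 2*u*v**2.
The quadratic part v**2 - u**2 = (v − u)(v + u) splits into two distinct linear factors, so there are two distinct tangent lines y − -3 = ±(x − -1) — this is a node (ordinary double point).
Classification: node.


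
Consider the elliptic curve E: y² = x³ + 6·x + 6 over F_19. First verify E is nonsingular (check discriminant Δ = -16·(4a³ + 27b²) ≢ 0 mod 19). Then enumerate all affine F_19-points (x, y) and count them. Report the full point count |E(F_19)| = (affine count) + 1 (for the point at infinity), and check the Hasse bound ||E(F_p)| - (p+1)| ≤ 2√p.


Affine points = {(0, 5), (0, 14), (2, 8), (2, 11), (5, 3), (5, 16), (6, 7), (6, 12), (7, 7), (7, 12), (11, 4), (11, 15), (12, 1), (12, 18), (13, 1), (13, 18), (17, 9), (17, 10)}; affine count = 18; |E(F_19)| = 19.

Discriminant check: Δ ∝ 4a³ + 27b² = 4·6³ + 27·6² = 4·216 + 27·36 ≡ 12 (mod 19). Nonzero ⇒ E is nonsingular.
For each x ∈ F_19, compute rhs = x³ + 6·x + 6 mod 19, then count y ∈ F_19 with y² ≡ rhs.
  x = 0: rhs = 6, matching y values: 5, 14 (2 points).
  x = 1: rhs = 13, matching y values: none (0 points).
  x = 2: rhs = 7, matching y values: 8, 11 (2 points).
  x = 3: rhs = 13, matching y values: none (0 points).
  x = 4: rhs = 18, matching y values: none (0 points).
  x = 5: rhs = 9, matching y values: 3, 16 (2 points).
  x = 6: rhs = 11, matching y values: 7, 12 (2 points).
  x = 7: rhs = 11, matching y values: 7, 12 (2 points).
  x = 8: rhs = 15, matching y values: none (0 points).
  x = 9: rhs = 10, matching y values: none (0 points).
  x = 10: rhs = 2, matching y values: none (0 points).
  x = 11: rhs = 16, matching y values: 4, 15 (2 points).
  x = 12: rhs = 1, matching y values: 1, 18 (2 points).
  x = 13: rhs = 1, matching y values: 1, 18 (2 points).
  x = 14: rhs = 3, matching y values: none (0 points).
  x = 15: rhs = 13, matching y values: none (0 points).
  x = 16: rhs = 18, matching y values: none (0 points).
  x = 17: rhs = 5, matching y values: 9, 10 (2 points).
  x = 18: rhs = 18, matching y values: none (0 points).
Total affine count: 18.
Full point count |E(F_19)| = 18 + 1 = 19.
Hasse bound: |19 − (19+1)| = |-1| = 1 ≤ 2√19 ≈ 8.7178 ✓.


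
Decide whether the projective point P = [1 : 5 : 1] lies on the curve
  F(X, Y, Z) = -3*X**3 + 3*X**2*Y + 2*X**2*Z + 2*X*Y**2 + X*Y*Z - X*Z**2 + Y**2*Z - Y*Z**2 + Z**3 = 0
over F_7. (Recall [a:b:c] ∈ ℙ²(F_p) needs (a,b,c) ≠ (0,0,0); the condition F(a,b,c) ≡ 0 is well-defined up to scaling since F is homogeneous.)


F(1,5,1) ≡ 5 (mod 7); P is NOT on the curve.

Evaluate F(1, 5, 1) term-by-term (mod 7).
  -3*X**3 ↦ -3·1·1·1 = -3
  3*X**2*Y ↦ 3·1·5·1 = 15
  2*X**2*Z ↦ 2·1·1·1 = 2
  2*X*Y**2 ↦ 2·1·25·1 = 50
  X*Y*Z ↦ 1·1·5·1 = 5
  -X*Z**2 ↦ -1·1·1·1 = -1
  Y**2*Z ↦ 1·1·25·1 = 25
  -Y*Z**2 ↦ -1·1·5·1 = -5
  Z**3 ↦ 1·1·1·1 = 1
Sum: F(1, 5, 1) = (-3) + (15) + (2) + (50) + (5) + (-1) + (25) + (-5) + (1) = 89.
Reducing mod 7: 89 ≡ 5 (mod 7).
Since F(a, b, c) ≡ 5 ≠ 0 (mod 7), P does NOT lie on the curve.


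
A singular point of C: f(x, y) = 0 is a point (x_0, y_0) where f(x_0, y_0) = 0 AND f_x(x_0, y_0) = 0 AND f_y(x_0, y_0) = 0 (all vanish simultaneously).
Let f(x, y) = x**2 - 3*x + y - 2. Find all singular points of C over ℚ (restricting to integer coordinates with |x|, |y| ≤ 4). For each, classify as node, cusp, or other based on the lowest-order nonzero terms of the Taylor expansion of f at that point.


No singular points in the scanned grid; C is smooth there.

Compute partial derivatives:
  f_x = 2*x - 3.
  f_y = 1.
f_y = 1 is a nonzero constant, so f_y never vanishes: no point (x, y) can satisfy f = f_x = f_y = 0. In particular no (x, y) ∈ {−4, ..., 4}² is singular; the curve is smooth.


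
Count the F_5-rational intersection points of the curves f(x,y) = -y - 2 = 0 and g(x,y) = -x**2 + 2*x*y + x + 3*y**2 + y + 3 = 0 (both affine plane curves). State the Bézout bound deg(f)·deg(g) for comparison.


Common zeros: {(3, 3), (4, 3)}; count = 2; Bézout bound = 2.

deg(f) = 1, deg(g) = 2, so Bézout bound = 2.
Scan x ∈ F_5. For each x, list the y ∈ F_5 with f(x, y) ≡ 0 and those with g(x, y) ≡ 0 (mod 5); the common zeros in that column are the intersection.
  x = 0: f ≡ 0 at y ∈ {3}; g ≡ 0 at y ∈ {4}; common: ∅.
  x = 1: f ≡ 0 at y ∈ {3}; g ≡ 0 at y ∈ ∅; common: ∅.
  x = 2: f ≡ 0 at y ∈ {3}; g ≡ 0 at y ∈ ∅; common: ∅.
  x = 3: f ≡ 0 at y ∈ {3}; g ≡ 0 at y ∈ {3}; common: {3}.
  x = 4: f ≡ 0 at y ∈ {3}; g ≡ 0 at y ∈ {3, 4}; common: {3}.
Collecting: common zeros = {(3, 3), (4, 3)}, so the count is 2.
Comparison with the Bézout bound: 2 ≤ 2 = deg(f)·deg(g), as expected for curves with no common component (the bound is attained).


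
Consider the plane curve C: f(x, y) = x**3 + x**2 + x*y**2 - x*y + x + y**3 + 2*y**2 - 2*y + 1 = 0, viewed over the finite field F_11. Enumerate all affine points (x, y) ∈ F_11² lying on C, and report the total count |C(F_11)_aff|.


Affine F_11-points: {(1, 7), (2, 3), (2, 5), (2, 10), (4, 5), (6, 6), (7, 4), (9, 3), (10, 0), (10, 3), (10, 7)}; count = 11.

For each of the 121 pairs (x, y) ∈ F_11², evaluate f(x, y) mod 11. Record the zeros.
  x = 0: [0↦1, 1↦2, 2↦2, 3↦7, 4↦1, 5↦1, 6↦2, 7↦10, 8↦9, 9↦5, 10↦4]  zeros at y ∈ ∅
  x = 1: [0↦4, 1↦5, 2↦7, 3↦5, 4↦5, 5↦2, 6↦2, 7↦0, 8↦2, 9↦3, 10↦9]  zeros at y ∈ {7}
  x = 2: [0↦4, 1↦5, 2↦9, 3↦0, 4↦6, 5↦0, 6↦10, 7↦9, 8↦3, 9↦9, 10↦0]  zeros at y ∈ {3, 5, 10}
  x = 3: [0↦7, 1↦8, 2↦3, 3↦9, 4↦10, 5↦1, 6↦10, 7↦10, 8↦7, 9↦7, 10↦5]  zeros at y ∈ ∅
  x = 4: [0↦8, 1↦9, 2↦6, 3↦5, 4↦1, 5↦0, 6↦8, 7↦9, 8↦9, 9↦3, 10↦8]  zeros at y ∈ {5}
  x = 5: [0↦2, 1↦3, 2↦2, 3↦5, 4↦7, 5↦3, 6↦10, 7↦1, 8↦4, 9↦3, 10↦4]  zeros at y ∈ ∅
  x = 6: [0↦6, 1↦7, 2↦8, 3↦4, 4↦1, 5↦5, 6↦0, 7↦3, 8↦9, 9↦2, 10↦10]  zeros at y ∈ {6}
  x = 7: [0↦4, 1↦5, 2↦8, 3↦8, 4↦0, 5↦1, 6↦6, 7↦10, 8↦8, 9↦6, 10↦10]  zeros at y ∈ {4}
  x = 8: [0↦2, 1↦3, 2↦8, 3↦1, 4↦10, 5↦8, 6↦1, 7↦6, 8↦7, 9↦10, 10↦10]  zeros at y ∈ ∅
  x = 9: [0↦6, 1↦7, 2↦3, 3↦0, 4↦4, 5↦10, 6↦2, 7↦8, 8↦1, 9↦9, 10↦5]  zeros at y ∈ {3}
  x = 10: [0↦0, 1↦1, 2↦10, 3↦0, 4↦10, 5↦2, 6↦4, 7↦0, 8↦7, 9↦9, 10↦1]  zeros at y ∈ {0, 3, 7}
Collecting zeros: affine points = {(1, 7), (2, 3), (2, 5), (2, 10), (4, 5), (6, 6), (7, 4), (9, 3), (10, 0), (10, 3), (10, 7)}.
Total count |C(F_11)_aff| = 11.


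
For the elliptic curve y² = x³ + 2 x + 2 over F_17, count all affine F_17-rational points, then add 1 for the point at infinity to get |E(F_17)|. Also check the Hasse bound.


Affine points = {(0, 6), (0, 11), (3, 1), (3, 16), (5, 1), (5, 16), (6, 3), (6, 14), (7, 6), (7, 11), (9, 1), (9, 16), (10, 6), (10, 11), (13, 7), (13, 10), (16, 4), (16, 13)}; affine count = 18; |E(F_17)| = 19.

Discriminant check: Δ ∝ 4a³ + 27b² = 4·2³ + 27·2² = 4·8 + 27·4 ≡ 4 (mod 17). Nonzero ⇒ E is nonsingular.
For each x ∈ F_17, compute rhs = x³ + 2·x + 2 mod 17, then count y ∈ F_17 with y² ≡ rhs.
  x = 0: rhs = 2, matching y values: 6, 11 (2 points).
  x = 1: rhs = 5, matching y values: none (0 points).
  x = 2: rhs = 14, matching y values: none (0 points).
  x = 3: rhs = 1, matching y values: 1, 16 (2 points).
  x = 4: rhs = 6, matching y values: none (0 points).
  x = 5: rhs = 1, matching y values: 1, 16 (2 points).
  x = 6: rhs = 9, matching y values: 3, 14 (2 points).
  x = 7: rhs = 2, matching y values: 6, 11 (2 points).
  x = 8: rhs = 3, matching y values: none (0 points).
  x = 9: rhs = 1, matching y values: 1, 16 (2 points).
  x = 10: rhs = 2, matching y values: 6, 11 (2 points).
  x = 11: rhs = 12, matching y values: none (0 points).
  x = 12: rhs = 3, matching y values: none (0 points).
  x = 13: rhs = 15, matching y values: 7, 10 (2 points).
  x = 14: rhs = 3, matching y values: none (0 points).
  x = 15: rhs = 7, matching y values: none (0 points).
  x = 16: rhs = 16, matching y values: 4, 13 (2 points).
Total affine count: 18.
Full point count |E(F_17)| = 18 + 1 = 19.
Hasse bound: |19 − (17+1)| = |1| = 1 ≤ 2√17 ≈ 8.2462 ✓.


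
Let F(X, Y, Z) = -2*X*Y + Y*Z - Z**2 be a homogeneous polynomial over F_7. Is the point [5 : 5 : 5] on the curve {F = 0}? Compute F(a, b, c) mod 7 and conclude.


F(5,5,5) ≡ 6 (mod 7); P is NOT on the curve.

Evaluate F(5, 5, 5) term-by-term (mod 7).
  -2*X*Y ↦ -2·5·5·1 = -50
  Y*Z ↦ 1·1·5·5 = 25
  -Z**2 ↦ -1·1·1·25 = -25
Sum: F(5, 5, 5) = (-50) + (25) + (-25) = -50.
Reducing mod 7: -50 ≡ 6 (mod 7).
Since F(a, b, c) ≡ 6 ≠ 0 (mod 7), P does NOT lie on the curve.


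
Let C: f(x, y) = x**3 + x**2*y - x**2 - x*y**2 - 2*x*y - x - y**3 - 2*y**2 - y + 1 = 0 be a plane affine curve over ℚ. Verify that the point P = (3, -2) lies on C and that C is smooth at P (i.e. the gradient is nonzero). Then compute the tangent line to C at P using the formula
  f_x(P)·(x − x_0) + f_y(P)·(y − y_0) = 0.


Tangent line at P: 8*x + 10*y - 4 = 0.

Step 1: f(3, -2) = 0, so P lies on C.
Step 2: partial derivatives
  f_x(x, y) = 3*x**2 + 2*x*y - 2*x - y**2 - 2*y - 1, f_y(x, y) = x**2 - 2*x*y - 2*x - 3*y**2 - 4*y - 1.
  f_x(P) = 8, f_y(P) = 10 (gradient nonzero, so P is smooth).
Step 3: tangent line at P: 8·(x − 3) + 10·(y − -2) = 0.
Expanding: 8*x + 10*y - 4 = 0.


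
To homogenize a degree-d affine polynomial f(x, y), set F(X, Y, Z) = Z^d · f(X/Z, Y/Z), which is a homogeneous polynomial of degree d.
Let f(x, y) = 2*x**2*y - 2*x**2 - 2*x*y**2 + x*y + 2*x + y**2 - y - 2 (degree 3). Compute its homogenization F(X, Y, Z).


F(X, Y, Z) = 2*X**2*Y - 2*X**2*Z - 2*X*Y**2 + X*Y*Z + 2*X*Z**2 + Y**2*Z - Y*Z**2 - 2*Z**3

deg(f) = 3.
Substitute x = X/Z, y = Y/Z into f, then multiply by Z^3.
  monomial 2·x^2·y^1 ↦ 2·X^2·Y^1·Z^0.
  monomial -2·x^2·y^0 ↦ -2·X^2·Y^0·Z^1.
  monomial -2·x^1·y^2 ↦ -2·X^1·Y^2·Z^0.
  monomial 1·x^1·y^1 ↦ 1·X^1·Y^1·Z^1.
  monomial 2·x^1·y^0 ↦ 2·X^1·Y^0·Z^2.
  monomial 1·x^0·y^2 ↦ 1·X^0·Y^2·Z^1.
  monomial -1·x^0·y^1 ↦ -1·X^0·Y^1·Z^2.
  monomial -2·x^0·y^0 ↦ -2·X^0·Y^0·Z^3.
Collecting: F(X, Y, Z) = 2*X**2*Y - 2*X**2*Z - 2*X*Y**2 + X*Y*Z + 2*X*Z**2 + Y**2*Z - Y*Z**2 - 2*Z**3.


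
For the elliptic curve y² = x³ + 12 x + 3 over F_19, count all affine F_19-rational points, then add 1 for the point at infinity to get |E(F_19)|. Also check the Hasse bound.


Affine points = {(1, 4), (1, 15), (2, 4), (2, 15), (3, 3), (3, 16), (4, 1), (4, 18), (5, 6), (5, 13), (6, 5), (6, 14), (9, 2), (9, 17), (13, 0), (15, 9), (15, 10), (16, 4), (16, 15), (17, 3), (17, 16), (18, 3), (18, 16)}; affine count = 23; |E(F_19)| = 24.

Discriminant check: Δ ∝ 4a³ + 27b² = 4·12³ + 27·3² = 4·1728 + 27·9 ≡ 11 (mod 19). Nonzero ⇒ E is nonsingular.
For each x ∈ F_19, compute rhs = x³ + 12·x + 3 mod 19, then count y ∈ F_19 with y² ≡ rhs.
  x = 0: rhs = 3, matching y values: none (0 points).
  x = 1: rhs = 16, matching y values: 4, 15 (2 points).
  x = 2: rhs = 16, matching y values: 4, 15 (2 points).
  x = 3: rhs = 9, matching y values: 3, 16 (2 points).
  x = 4: rhs = 1, matching y values: 1, 18 (2 points).
  x = 5: rhs = 17, matching y values: 6, 13 (2 points).
  x = 6: rhs = 6, matching y values: 5, 14 (2 points).
  x = 7: rhs = 12, matching y values: none (0 points).
  x = 8: rhs = 3, matching y values: none (0 points).
  x = 9: rhs = 4, matching y values: 2, 17 (2 points).
  x = 10: rhs = 2, matching y values: none (0 points).
  x = 11: rhs = 3, matching y values: none (0 points).
  x = 12: rhs = 13, matching y values: none (0 points).
  x = 13: rhs = 0, matching y values: 0 (1 points).
  x = 14: rhs = 8, matching y values: none (0 points).
  x = 15: rhs = 5, matching y values: 9, 10 (2 points).
  x = 16: rhs = 16, matching y values: 4, 15 (2 points).
  x = 17: rhs = 9, matching y values: 3, 16 (2 points).
  x = 18: rhs = 9, matching y values: 3, 16 (2 points).
Total affine count: 23.
Full point count |E(F_19)| = 23 + 1 = 24.
Hasse bound: |24 − (19+1)| = |4| = 4 ≤ 2√19 ≈ 8.7178 ✓.


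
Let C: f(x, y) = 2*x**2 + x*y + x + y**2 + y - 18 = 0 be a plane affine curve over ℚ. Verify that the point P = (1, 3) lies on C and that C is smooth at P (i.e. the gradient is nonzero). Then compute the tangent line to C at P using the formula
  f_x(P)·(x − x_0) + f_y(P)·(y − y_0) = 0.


Tangent line at P: 8*x + 8*y - 32 = 0.

Step 1: f(1, 3) = 0, so P lies on C.
Step 2: partial derivatives
  f_x(x, y) = 4*x + y + 1, f_y(x, y) = x + 2*y + 1.
  f_x(P) = 8, f_y(P) = 8 (gradient nonzero, so P is smooth).
Step 3: tangent line at P: 8·(x − 1) + 8·(y − 3) = 0.
Expanding: 8*x + 8*y - 32 = 0.


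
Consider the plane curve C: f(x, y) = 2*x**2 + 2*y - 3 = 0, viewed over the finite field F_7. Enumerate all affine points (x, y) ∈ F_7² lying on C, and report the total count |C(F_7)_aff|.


Affine F_7-points: {(0, 5), (1, 4), (2, 1), (3, 3), (4, 3), (5, 1), (6, 4)}; count = 7.

For each of the 49 pairs (x, y) ∈ F_7², evaluate f(x, y) mod 7. Record the zeros.
  x = 0: [0↦4, 1↦6, 2↦1, 3↦3, 4↦5, 5↦0, 6↦2]  zeros at y ∈ {5}
  x = 1: [0↦6, 1↦1, 2↦3, 3↦5, 4↦0, 5↦2, 6↦4]  zeros at y ∈ {4}
  x = 2: [0↦5, 1↦0, 2↦2, 3↦4, 4↦6, 5↦1, 6↦3]  zeros at y ∈ {1}
  x = 3: [0↦1, 1↦3, 2↦5, 3↦0, 4↦2, 5↦4, 6↦6]  zeros at y ∈ {3}
  x = 4: [0↦1, 1↦3, 2↦5, 3↦0, 4↦2, 5↦4, 6↦6]  zeros at y ∈ {3}
  x = 5: [0↦5, 1↦0, 2↦2, 3↦4, 4↦6, 5↦1, 6↦3]  zeros at y ∈ {1}
  x = 6: [0↦6, 1↦1, 2↦3, 3↦5, 4↦0, 5↦2, 6↦4]  zeros at y ∈ {4}
Collecting zeros: affine points = {(0, 5), (1, 4), (2, 1), (3, 3), (4, 3), (5, 1), (6, 4)}.
Total count |C(F_7)_aff| = 7.


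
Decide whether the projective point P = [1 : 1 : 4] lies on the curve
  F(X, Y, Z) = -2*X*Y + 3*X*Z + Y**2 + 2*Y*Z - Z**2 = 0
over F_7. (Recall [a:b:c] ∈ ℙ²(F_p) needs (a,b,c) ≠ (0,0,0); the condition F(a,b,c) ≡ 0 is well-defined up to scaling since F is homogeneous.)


F(1,1,4) ≡ 3 (mod 7); P is NOT on the curve.

Evaluate F(1, 1, 4) term-by-term (mod 7).
  -2*X*Y ↦ -2·1·1·1 = -2
  3*X*Z ↦ 3·1·1·4 = 12
  Y**2 ↦ 1·1·1·1 = 1
  2*Y*Z ↦ 2·1·1·4 = 8
  -Z**2 ↦ -1·1·1·16 = -16
Sum: F(1, 1, 4) = (-2) + (12) + (1) + (8) + (-16) = 3.
Reducing mod 7: 3 ≡ 3 (mod 7).
Since F(a, b, c) ≡ 3 ≠ 0 (mod 7), P does NOT lie on the curve.


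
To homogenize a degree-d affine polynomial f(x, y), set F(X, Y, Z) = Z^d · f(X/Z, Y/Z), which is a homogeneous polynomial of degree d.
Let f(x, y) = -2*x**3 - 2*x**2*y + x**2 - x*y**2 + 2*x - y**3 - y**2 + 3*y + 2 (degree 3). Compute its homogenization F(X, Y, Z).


F(X, Y, Z) = -2*X**3 - 2*X**2*Y + X**2*Z - X*Y**2 + 2*X*Z**2 - Y**3 - Y**2*Z + 3*Y*Z**2 + 2*Z**3

deg(f) = 3.
Substitute x = X/Z, y = Y/Z into f, then multiply by Z^3.
  monomial -2·x^3·y^0 ↦ -2·X^3·Y^0·Z^0.
  monomial -2·x^2·y^1 ↦ -2·X^2·Y^1·Z^0.
  monomial 1·x^2·y^0 ↦ 1·X^2·Y^0·Z^1.
  monomial -1·x^1·y^2 ↦ -1·X^1·Y^2·Z^0.
  monomial 2·x^1·y^0 ↦ 2·X^1·Y^0·Z^2.
  monomial -1·x^0·y^3 ↦ -1·X^0·Y^3·Z^0.
  monomial -1·x^0·y^2 ↦ -1·X^0·Y^2·Z^1.
  monomial 3·x^0·y^1 ↦ 3·X^0·Y^1·Z^2.
  monomial 2·x^0·y^0 ↦ 2·X^0·Y^0·Z^3.
Collecting: F(X, Y, Z) = -2*X**3 - 2*X**2*Y + X**2*Z - X*Y**2 + 2*X*Z**2 - Y**3 - Y**2*Z + 3*Y*Z**2 + 2*Z**3.


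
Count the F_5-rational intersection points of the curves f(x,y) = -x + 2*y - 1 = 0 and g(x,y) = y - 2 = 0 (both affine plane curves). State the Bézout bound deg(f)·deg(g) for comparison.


Common zeros: {(3, 2)}; count = 1; Bézout bound = 1.

deg(f) = 1, deg(g) = 1, so Bézout bound = 1.
Scan x ∈ F_5. For each x, list the y ∈ F_5 with f(x, y) ≡ 0 and those with g(x, y) ≡ 0 (mod 5); the common zeros in that column are the intersection.
  x = 0: f ≡ 0 at y ∈ {3}; g ≡ 0 at y ∈ {2}; common: ∅.
  x = 1: f ≡ 0 at y ∈ {1}; g ≡ 0 at y ∈ {2}; common: ∅.
  x = 2: f ≡ 0 at y ∈ {4}; g ≡ 0 at y ∈ {2}; common: ∅.
  x = 3: f ≡ 0 at y ∈ {2}; g ≡ 0 at y ∈ {2}; common: {2}.
  x = 4: f ≡ 0 at y ∈ {0}; g ≡ 0 at y ∈ {2}; common: ∅.
Collecting: common zeros = {(3, 2)}, so the count is 1.
Comparison with the Bézout bound: 1 ≤ 1 = deg(f)·deg(g), as expected for curves with no common component (the bound is attained).


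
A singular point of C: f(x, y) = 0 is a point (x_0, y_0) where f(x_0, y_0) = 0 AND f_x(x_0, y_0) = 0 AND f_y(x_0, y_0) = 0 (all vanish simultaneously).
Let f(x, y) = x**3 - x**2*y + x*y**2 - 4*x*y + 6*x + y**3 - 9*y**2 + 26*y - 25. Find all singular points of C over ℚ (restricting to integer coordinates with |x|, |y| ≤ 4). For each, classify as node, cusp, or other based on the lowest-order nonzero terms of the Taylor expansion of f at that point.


Singular points: {(1, 3)}; classification: cusp.

Compute partial derivatives:
  f_x = 3*x**2 - 2*x*y + y**2 - 4*y + 6.
  f_y = -x**2 + 2*x*y - 4*x + 3*y**2 - 18*y + 26.
Scan x_0 ∈ {−4, ..., 4}. For each x_0, f_y(x_0, y) is a polynomial in y; find its integer roots y ∈ {−4, ..., 4}, then test f_x and f at those candidates.
  x = -4: f_y(-4, y) = 3*y**2 - 26*y + 26; no integer root y with |y| ≤ 4.
  x = -3: f_y(-3, y) = 3*y**2 - 24*y + 29; no integer root y with |y| ≤ 4.
  x = -2: f_y(-2, y) = 3*y**2 - 22*y + 30; no integer root y with |y| ≤ 4.
  x = -1: f_y(-1, y) = 3*y**2 - 20*y + 29; no integer root y with |y| ≤ 4.
  x = 0: f_y(0, y) = 3*y**2 - 18*y + 26; no integer root y with |y| ≤ 4.
  x = 1: f_y(1, y) = 3*y**2 - 16*y + 21; vanishes at y ∈ {3}. (1, 3): f_x = 0, f = 0 — SINGULAR.
  x = 2: f_y(2, y) = 3*y**2 - 14*y + 14; no integer root y with |y| ≤ 4.
  x = 3: f_y(3, y) = 3*y**2 - 12*y + 5; no integer root y with |y| ≤ 4.
  x = 4: f_y(4, y) = 3*y**2 - 10*y - 6; no integer root y with |y| ≤ 4.
Only singular point on the grid: (1, 3).
Classify: substitute x = 1 + u, y = 3 + v and expand: f = u**3 - u**2*v + u*v**2 + v**3 + v**2.
No constant or linear terms (consistent with a singular point). Quadratic part: v**2. Cubic part: u**3 - u**2*v + u*v**2 + v**3.
The quadratic part v**2 is a perfect square, so there is a single (double) tangent line v = 0, i.e. y = 3. Restricting the cubic part to that line (v = 0) leaves u**3 ≠ 0, so f is not divisible by v and the branch is v² ≈ -u**3 to lowest order — this is a cusp.
Classification: cusp.


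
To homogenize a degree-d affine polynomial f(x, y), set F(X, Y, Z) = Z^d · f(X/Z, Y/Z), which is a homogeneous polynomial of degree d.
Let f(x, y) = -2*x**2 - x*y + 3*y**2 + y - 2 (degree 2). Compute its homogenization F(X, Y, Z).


F(X, Y, Z) = -2*X**2 - X*Y + 3*Y**2 + Y*Z - 2*Z**2

deg(f) = 2.
Substitute x = X/Z, y = Y/Z into f, then multiply by Z^2.
  monomial -2·x^2·y^0 ↦ -2·X^2·Y^0·Z^0.
  monomial -1·x^1·y^1 ↦ -1·X^1·Y^1·Z^0.
  monomial 3·x^0·y^2 ↦ 3·X^0·Y^2·Z^0.
  monomial 1·x^0·y^1 ↦ 1·X^0·Y^1·Z^1.
  monomial -2·x^0·y^0 ↦ -2·X^0·Y^0·Z^2.
Collecting: F(X, Y, Z) = -2*X**2 - X*Y + 3*Y**2 + Y*Z - 2*Z**2.


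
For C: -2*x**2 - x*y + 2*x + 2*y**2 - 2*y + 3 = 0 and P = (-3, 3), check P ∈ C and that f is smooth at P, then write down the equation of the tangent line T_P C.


Tangent line at P: 11*x + 13*y - 6 = 0.

Step 1: f(-3, 3) = 0, so P lies on C.
Step 2: partial derivatives
  f_x(x, y) = -4*x - y + 2, f_y(x, y) = -x + 4*y - 2.
  f_x(P) = 11, f_y(P) = 13 (gradient nonzero, so P is smooth).
Step 3: tangent line at P: 11·(x − -3) + 13·(y − 3) = 0.
Expanding: 11*x + 13*y - 6 = 0.


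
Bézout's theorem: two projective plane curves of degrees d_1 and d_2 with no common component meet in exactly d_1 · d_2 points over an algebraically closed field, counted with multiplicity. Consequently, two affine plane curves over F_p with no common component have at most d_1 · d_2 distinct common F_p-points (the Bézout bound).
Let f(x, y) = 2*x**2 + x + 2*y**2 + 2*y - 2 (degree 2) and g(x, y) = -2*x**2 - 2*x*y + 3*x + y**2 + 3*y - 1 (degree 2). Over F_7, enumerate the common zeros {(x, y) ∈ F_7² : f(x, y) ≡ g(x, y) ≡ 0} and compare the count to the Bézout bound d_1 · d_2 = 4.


Common zeros: ∅; count = 0; Bézout bound = 4.

deg(f) = 2, deg(g) = 2, so Bézout bound = 4.
Scan x ∈ F_7. For each x, list the y ∈ F_7 with f(x, y) ≡ 0 and those with g(x, y) ≡ 0 (mod 7); the common zeros in that column are the intersection.
  x = 0: f ≡ 0 at y ∈ ∅; g ≡ 0 at y ∈ ∅; common: ∅.
  x = 1: f ≡ 0 at y ∈ ∅; g ≡ 0 at y ∈ {0, 6}; common: ∅.
  x = 2: f ≡ 0 at y ∈ ∅; g ≡ 0 at y ∈ ∅; common: ∅.
  x = 3: f ≡ 0 at y ∈ ∅; g ≡ 0 at y ∈ {5}; common: ∅.
  x = 4: f ≡ 0 at y ∈ ∅; g ≡ 0 at y ∈ {0, 5}; common: ∅.
  x = 5: f ≡ 0 at y ∈ {3}; g ≡ 0 at y ∈ {1, 6}; common: ∅.
  x = 6: f ≡ 0 at y ∈ ∅; g ≡ 0 at y ∈ {1}; common: ∅.
Collecting: common zeros = ∅, so the count is 0.
Comparison with the Bézout bound: 0 ≤ 4 = deg(f)·deg(g), as expected for curves with no common component (the affine F_7-count falls short of the bound because intersections may lie at infinity, over extension fields, or carry multiplicity).


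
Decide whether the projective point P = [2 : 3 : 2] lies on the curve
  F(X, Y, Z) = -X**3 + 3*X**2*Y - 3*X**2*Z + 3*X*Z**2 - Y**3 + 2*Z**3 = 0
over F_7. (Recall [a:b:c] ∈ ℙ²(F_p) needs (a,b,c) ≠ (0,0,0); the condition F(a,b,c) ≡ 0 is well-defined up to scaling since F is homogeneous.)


F(2,3,2) ≡ 3 (mod 7); P is NOT on the curve.

Evaluate F(2, 3, 2) term-by-term (mod 7).
  -X**3 ↦ -1·8·1·1 = -8
  3*X**2*Y ↦ 3·4·3·1 = 36
  -3*X**2*Z ↦ -3·4·1·2 = -24
  3*X*Z**2 ↦ 3·2·1·4 = 24
  -Y**3 ↦ -1·1·27·1 = -27
  2*Z**3 ↦ 2·1·1·8 = 16
Sum: F(2, 3, 2) = (-8) + (36) + (-24) + (24) + (-27) + (16) = 17.
Reducing mod 7: 17 ≡ 3 (mod 7).
Since F(a, b, c) ≡ 3 ≠ 0 (mod 7), P does NOT lie on the curve.


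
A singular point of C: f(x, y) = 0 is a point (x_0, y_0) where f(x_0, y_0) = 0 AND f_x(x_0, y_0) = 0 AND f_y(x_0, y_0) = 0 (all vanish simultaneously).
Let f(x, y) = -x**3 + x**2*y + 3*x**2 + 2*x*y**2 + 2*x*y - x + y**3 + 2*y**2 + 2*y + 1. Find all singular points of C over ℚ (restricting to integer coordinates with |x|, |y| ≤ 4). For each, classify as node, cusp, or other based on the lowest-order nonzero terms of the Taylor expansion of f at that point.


Singular points: {(1, -1)}; classification: node.

Compute partial derivatives:
  f_x = -3*x**2 + 2*x*y + 6*x + 2*y**2 + 2*y - 1.
  f_y = x**2 + 4*x*y + 2*x + 3*y**2 + 4*y + 2.
Scan x_0 ∈ {−4, ..., 4}. For each x_0, f_y(x_0, y) is a polynomial in y; find its integer roots y ∈ {−4, ..., 4}, then test f_x and f at those candidates.
  x = -4: f_y(-4, y) = 3*y**2 - 12*y + 10; no integer root y with |y| ≤ 4.
  x = -3: f_y(-3, y) = 3*y**2 - 8*y + 5; vanishes at y ∈ {1}. (-3, 1): f_x = -48 ≠ 0.
  x = -2: f_y(-2, y) = 3*y**2 - 4*y + 2; no integer root y with |y| ≤ 4.
  x = -1: f_y(-1, y) = 3*y**2 + 1; no integer root y with |y| ≤ 4.
  x = 0: f_y(0, y) = 3*y**2 + 4*y + 2; no integer root y with |y| ≤ 4.
  x = 1: f_y(1, y) = 3*y**2 + 8*y + 5; vanishes at y ∈ {-1}. (1, -1): f_x = 0, f = 0 — SINGULAR.
  x = 2: f_y(2, y) = 3*y**2 + 12*y + 10; no integer root y with |y| ≤ 4.
  x = 3: f_y(3, y) = 3*y**2 + 16*y + 17; no integer root y with |y| ≤ 4.
  x = 4: f_y(4, y) = 3*y**2 + 20*y + 26; no integer root y with |y| ≤ 4.
Only singular point on the grid: (1, -1).
Classify: substitute x = 1 + u, y = -1 + v and expand: f = -u**3 + u**2*v - u**2 + 2*u*v**2 + v**3 + v**2.
No constant or linear terms (consistent with a singular point). Quadratic part: -u**2 + v**2. Cubic part: -u**3 + u**2*v + 2*u*v**2 + v**3.
The quadratic part v**2 - u**2 = (v − u)(v + u) splits into two distinct linear factors, so there are two distinct tangent lines y − -1 = ±(x − 1) — this is a node (ordinary double point).
Classification: node.


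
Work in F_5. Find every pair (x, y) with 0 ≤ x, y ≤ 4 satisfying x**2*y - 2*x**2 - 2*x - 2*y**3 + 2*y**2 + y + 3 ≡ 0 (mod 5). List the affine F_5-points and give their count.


Affine F_5-points: {(0, 3), (1, 2), (2, 3), (2, 4), (4, 1), (4, 4)}; count = 6.

For each of the 25 pairs (x, y) ∈ F_5², evaluate f(x, y) mod 5. Record the zeros.
  x = 0: [0↦3, 1↦4, 2↦2, 3↦0, 4↦1]  zeros at y ∈ {3}
  x = 1: [0↦4, 1↦1, 2↦0, 3↦4, 4↦1]  zeros at y ∈ {2}
  x = 2: [0↦1, 1↦1, 2↦3, 3↦0, 4↦0]  zeros at y ∈ {3, 4}
  x = 3: [0↦4, 1↦4, 2↦1, 3↦3, 4↦3]  zeros at y ∈ ∅
  x = 4: [0↦3, 1↦0, 2↦4, 3↦3, 4↦0]  zeros at y ∈ {1, 4}
Collecting zeros: affine points = {(0, 3), (1, 2), (2, 3), (2, 4), (4, 1), (4, 4)}.
Total count |C(F_5)_aff| = 6.


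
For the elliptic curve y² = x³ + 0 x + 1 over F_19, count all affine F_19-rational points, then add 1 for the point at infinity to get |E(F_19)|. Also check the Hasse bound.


Affine points = {(0, 1), (0, 18), (2, 3), (2, 16), (3, 3), (3, 16), (8, 0), (12, 0), (14, 3), (14, 16), (18, 0)}; affine count = 11; |E(F_19)| = 12.

Discriminant check: Δ ∝ 4a³ + 27b² = 4·0³ + 27·1² = 4·0 + 27·1 ≡ 8 (mod 19). Nonzero ⇒ E is nonsingular.
For each x ∈ F_19, compute rhs = x³ + 0·x + 1 mod 19, then count y ∈ F_19 with y² ≡ rhs.
  x = 0: rhs = 1, matching y values: 1, 18 (2 points).
  x = 1: rhs = 2, matching y values: none (0 points).
  x = 2: rhs = 9, matching y values: 3, 16 (2 points).
  x = 3: rhs = 9, matching y values: 3, 16 (2 points).
  x = 4: rhs = 8, matching y values: none (0 points).
  x = 5: rhs = 12, matching y values: none (0 points).
  x = 6: rhs = 8, matching y values: none (0 points).
  x = 7: rhs = 2, matching y values: none (0 points).
  x = 8: rhs = 0, matching y values: 0 (1 points).
  x = 9: rhs = 8, matching y values: none (0 points).
  x = 10: rhs = 13, matching y values: none (0 points).
  x = 11: rhs = 2, matching y values: none (0 points).
  x = 12: rhs = 0, matching y values: 0 (1 points).
  x = 13: rhs = 13, matching y values: none (0 points).
  x = 14: rhs = 9, matching y values: 3, 16 (2 points).
  x = 15: rhs = 13, matching y values: none (0 points).
  x = 16: rhs = 12, matching y values: none (0 points).
  x = 17: rhs = 12, matching y values: none (0 points).
  x = 18: rhs = 0, matching y values: 0 (1 points).
Total affine count: 11.
Full point count |E(F_19)| = 11 + 1 = 12.
Hasse bound: |12 − (19+1)| = |-8| = 8 ≤ 2√19 ≈ 8.7178 ✓.


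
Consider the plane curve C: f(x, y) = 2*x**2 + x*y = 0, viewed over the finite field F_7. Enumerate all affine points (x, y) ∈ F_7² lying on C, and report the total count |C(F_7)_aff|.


Affine F_7-points: {(0, 0), (0, 1), (0, 2), (0, 3), (0, 4), (0, 5), (0, 6), (1, 5), (2, 3), (3, 1), (4, 6), (5, 4), (6, 2)}; count = 13.

For each of the 49 pairs (x, y) ∈ F_7², evaluate f(x, y) mod 7. Record the zeros.
  x = 0: [0↦0, 1↦0, 2↦0, 3↦0, 4↦0, 5↦0, 6↦0]  zeros at y ∈ {0, 1, 2, 3, 4, 5, 6}
  x = 1: [0↦2, 1↦3, 2↦4, 3↦5, 4↦6, 5↦0, 6↦1]  zeros at y ∈ {5}
  x = 2: [0↦1, 1↦3, 2↦5, 3↦0, 4↦2, 5↦4, 6↦6]  zeros at y ∈ {3}
  x = 3: [0↦4, 1↦0, 2↦3, 3↦6, 4↦2, 5↦5, 6↦1]  zeros at y ∈ {1}
  x = 4: [0↦4, 1↦1, 2↦5, 3↦2, 4↦6, 5↦3, 6↦0]  zeros at y ∈ {6}
  x = 5: [0↦1, 1↦6, 2↦4, 3↦2, 4↦0, 5↦5, 6↦3]  zeros at y ∈ {4}
  x = 6: [0↦2, 1↦1, 2↦0, 3↦6, 4↦5, 5↦4, 6↦3]  zeros at y ∈ {2}
Collecting zeros: affine points = {(0, 0), (0, 1), (0, 2), (0, 3), (0, 4), (0, 5), (0, 6), (1, 5), (2, 3), (3, 1), (4, 6), (5, 4), (6, 2)}.
Total count |C(F_7)_aff| = 13.


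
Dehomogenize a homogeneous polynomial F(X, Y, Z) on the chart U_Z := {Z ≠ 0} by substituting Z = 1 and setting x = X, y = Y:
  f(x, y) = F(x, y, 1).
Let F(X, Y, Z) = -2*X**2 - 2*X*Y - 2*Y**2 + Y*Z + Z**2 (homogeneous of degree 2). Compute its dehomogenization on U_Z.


f(x, y) = -2*x**2 - 2*x*y - 2*y**2 + y + 1

On U_Z we set Z = 1. Each monomial c·X^i·Y^j·Z^k in F becomes c·x^i·y^j·1^k = c·x^i·y^j.
Substituting Z = 1: F(X, Y, 1) = -2*x**2 - 2*x*y - 2*y**2 + y + 1.
Note: deg(f) ≤ deg(F) = 2; strict inequality happens when F is divisible by Z (lost terms).


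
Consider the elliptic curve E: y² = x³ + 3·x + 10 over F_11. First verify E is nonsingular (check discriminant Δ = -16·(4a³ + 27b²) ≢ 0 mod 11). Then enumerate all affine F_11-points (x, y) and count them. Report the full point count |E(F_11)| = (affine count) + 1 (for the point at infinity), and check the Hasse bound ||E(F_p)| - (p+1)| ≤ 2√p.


Affine points = {(1, 5), (1, 6), (4, 3), (4, 8), (7, 0)}; affine count = 5; |E(F_11)| = 6.

Discriminant check: Δ ∝ 4a³ + 27b² = 4·3³ + 27·10² = 4·27 + 27·100 ≡ 3 (mod 11). Nonzero ⇒ E is nonsingular.
For each x ∈ F_11, compute rhs = x³ + 3·x + 10 mod 11, then count y ∈ F_11 with y² ≡ rhs.
  x = 0: rhs = 10, matching y values: none (0 points).
  x = 1: rhs = 3, matching y values: 5, 6 (2 points).
  x = 2: rhs = 2, matching y values: none (0 points).
  x = 3: rhs = 2, matching y values: none (0 points).
  x = 4: rhs = 9, matching y values: 3, 8 (2 points).
  x = 5: rhs = 7, matching y values: none (0 points).
  x = 6: rhs = 2, matching y values: none (0 points).
  x = 7: rhs = 0, matching y values: 0 (1 points).
  x = 8: rhs = 7, matching y values: none (0 points).
  x = 9: rhs = 7, matching y values: none (0 points).
  x = 10: rhs = 6, matching y values: none (0 points).
Total affine count: 5.
Full point count |E(F_11)| = 5 + 1 = 6.
Hasse bound: |6 − (11+1)| = |-6| = 6 ≤ 2√11 ≈ 6.6332 ✓.


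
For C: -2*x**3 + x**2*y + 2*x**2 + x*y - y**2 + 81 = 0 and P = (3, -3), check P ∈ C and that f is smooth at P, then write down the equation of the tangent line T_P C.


Tangent line at P: -63*x + 18*y + 243 = 0.

Step 1: f(3, -3) = 0, so P lies on C.
Step 2: partial derivatives
  f_x(x, y) = -6*x**2 + 2*x*y + 4*x + y, f_y(x, y) = x**2 + x - 2*y.
  f_x(P) = -63, f_y(P) = 18 (gradient nonzero, so P is smooth).
Step 3: tangent line at P: -63·(x − 3) + 18·(y − -3) = 0.
Expanding: -63*x + 18*y + 243 = 0.


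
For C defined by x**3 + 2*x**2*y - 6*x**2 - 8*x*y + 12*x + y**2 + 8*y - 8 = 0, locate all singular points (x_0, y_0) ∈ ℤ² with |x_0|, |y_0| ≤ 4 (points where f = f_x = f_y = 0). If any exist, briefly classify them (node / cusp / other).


Singular points: {(2, 0)}; classification: cusp.

Compute partial derivatives:
  f_x = 3*x**2 + 4*x*y - 12*x - 8*y + 12.
  f_y = 2*x**2 - 8*x + 2*y + 8.
Scan x_0 ∈ {−4, ..., 4}. For each x_0, f_y(x_0, y) is a polynomial in y; find its integer roots y ∈ {−4, ..., 4}, then test f_x and f at those candidates.
  x = -4: f_y(-4, y) = 2*y + 72; no integer root y with |y| ≤ 4.
  x = -3: f_y(-3, y) = 2*y + 50; no integer root y with |y| ≤ 4.
  x = -2: f_y(-2, y) = 2*y + 32; no integer root y with |y| ≤ 4.
  x = -1: f_y(-1, y) = 2*y + 18; no integer root y with |y| ≤ 4.
  x = 0: f_y(0, y) = 2*y + 8; vanishes at y ∈ {-4}. (0, -4): f_x = 44 ≠ 0.
  x = 1: f_y(1, y) = 2*y + 2; vanishes at y ∈ {-1}. (1, -1): f_x = 7 ≠ 0.
  x = 2: f_y(2, y) = 2*y; vanishes at y ∈ {0}. (2, 0): f_x = 0, f = 0 — SINGULAR.
  x = 3: f_y(3, y) = 2*y + 2; vanishes at y ∈ {-1}. (3, -1): f_x = -1 ≠ 0.
  x = 4: f_y(4, y) = 2*y + 8; vanishes at y ∈ {-4}. (4, -4): f_x = -20 ≠ 0.
Only singular point on the grid: (2, 0).
Classify: substitute x = 2 + u, y = 0 + v and expand: f = u**3 + 2*u**2*v + v**2.
No constant or linear terms (consistent with a singular point). Quadratic part: v**2. Cubic part: u**3 + 2*u**2*v.
The quadratic part v**2 is a perfect square, so there is a single (double) tangent line v = 0, i.e. y = 0. Restricting the cubic part to that line (v = 0) leaves u**3 ≠ 0, so f is not divisible by v and the branch is v² ≈ -u**3 to lowest order — this is a cusp.
Classification: cusp.


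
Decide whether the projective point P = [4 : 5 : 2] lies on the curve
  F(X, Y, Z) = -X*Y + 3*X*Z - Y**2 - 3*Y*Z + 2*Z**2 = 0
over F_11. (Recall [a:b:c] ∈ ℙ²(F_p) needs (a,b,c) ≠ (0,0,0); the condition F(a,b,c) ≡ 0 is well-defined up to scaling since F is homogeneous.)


F(4,5,2) ≡ 1 (mod 11); P is NOT on the curve.

Evaluate F(4, 5, 2) term-by-term (mod 11).
  -X*Y ↦ -1·4·5·1 = -20
  3*X*Z ↦ 3·4·1·2 = 24
  -Y**2 ↦ -1·1·25·1 = -25
  -3*Y*Z ↦ -3·1·5·2 = -30
  2*Z**2 ↦ 2·1·1·4 = 8
Sum: F(4, 5, 2) = (-20) + (24) + (-25) + (-30) + (8) = -43.
Reducing mod 11: -43 ≡ 1 (mod 11).
Since F(a, b, c) ≡ 1 ≠ 0 (mod 11), P does NOT lie on the curve.


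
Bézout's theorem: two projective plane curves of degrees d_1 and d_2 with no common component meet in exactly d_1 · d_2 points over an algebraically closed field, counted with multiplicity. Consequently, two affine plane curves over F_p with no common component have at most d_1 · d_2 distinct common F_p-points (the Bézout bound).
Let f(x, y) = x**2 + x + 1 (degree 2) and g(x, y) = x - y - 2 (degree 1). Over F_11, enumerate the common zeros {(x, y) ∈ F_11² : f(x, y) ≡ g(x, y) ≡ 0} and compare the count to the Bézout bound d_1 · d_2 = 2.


Common zeros: ∅; count = 0; Bézout bound = 2.

deg(f) = 2, deg(g) = 1, so Bézout bound = 2.
Scan x ∈ F_11. For each x, list the y ∈ F_11 with f(x, y) ≡ 0 and those with g(x, y) ≡ 0 (mod 11); the common zeros in that column are the intersection.
  x = 0: f ≡ 0 at y ∈ ∅; g ≡ 0 at y ∈ {9}; common: ∅.
  x = 1: f ≡ 0 at y ∈ ∅; g ≡ 0 at y ∈ {10}; common: ∅.
  x = 2: f ≡ 0 at y ∈ ∅; g ≡ 0 at y ∈ {0}; common: ∅.
  x = 3: f ≡ 0 at y ∈ ∅; g ≡ 0 at y ∈ {1}; common: ∅.
  x = 4: f ≡ 0 at y ∈ ∅; g ≡ 0 at y ∈ {2}; common: ∅.
  x = 5: f ≡ 0 at y ∈ ∅; g ≡ 0 at y ∈ {3}; common: ∅.
  x = 6: f ≡ 0 at y ∈ ∅; g ≡ 0 at y ∈ {4}; common: ∅.
  x = 7: f ≡ 0 at y ∈ ∅; g ≡ 0 at y ∈ {5}; common: ∅.
  x = 8: f ≡ 0 at y ∈ ∅; g ≡ 0 at y ∈ {6}; common: ∅.
  x = 9: f ≡ 0 at y ∈ ∅; g ≡ 0 at y ∈ {7}; common: ∅.
  x = 10: f ≡ 0 at y ∈ ∅; g ≡ 0 at y ∈ {8}; common: ∅.
Collecting: common zeros = ∅, so the count is 0.
Comparison with the Bézout bound: 0 ≤ 2 = deg(f)·deg(g), as expected for curves with no common component (the affine F_11-count falls short of the bound because intersections may lie at infinity, over extension fields, or carry multiplicity).


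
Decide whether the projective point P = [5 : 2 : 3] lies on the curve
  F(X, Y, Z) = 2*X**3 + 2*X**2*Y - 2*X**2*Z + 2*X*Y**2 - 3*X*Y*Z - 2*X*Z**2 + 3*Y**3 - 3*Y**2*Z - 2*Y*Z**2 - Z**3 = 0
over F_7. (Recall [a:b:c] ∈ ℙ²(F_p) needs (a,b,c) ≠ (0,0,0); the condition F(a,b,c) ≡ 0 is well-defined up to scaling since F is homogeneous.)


F(5,2,3) ≡ 6 (mod 7); P is NOT on the curve.

Evaluate F(5, 2, 3) term-by-term (mod 7).
  2*X**3 ↦ 2·125·1·1 = 250
  2*X**2*Y ↦ 2·25·2·1 = 100
  -2*X**2*Z ↦ -2·25·1·3 = -150
  2*X*Y**2 ↦ 2·5·4·1 = 40
  -3*X*Y*Z ↦ -3·5·2·3 = -90
  -2*X*Z**2 ↦ -2·5·1·9 = -90
  3*Y**3 ↦ 3·1·8·1 = 24
  -3*Y**2*Z ↦ -3·1·4·3 = -36
  -2*Y*Z**2 ↦ -2·1·2·9 = -36
  -Z**3 ↦ -1·1·1·27 = -27
Sum: F(5, 2, 3) = (250) + (100) + (-150) + (40) + (-90) + (-90) + (24) + (-36) + (-36) + (-27) = -15.
Reducing mod 7: -15 ≡ 6 (mod 7).
Since F(a, b, c) ≡ 6 ≠ 0 (mod 7), P does NOT lie on the curve.


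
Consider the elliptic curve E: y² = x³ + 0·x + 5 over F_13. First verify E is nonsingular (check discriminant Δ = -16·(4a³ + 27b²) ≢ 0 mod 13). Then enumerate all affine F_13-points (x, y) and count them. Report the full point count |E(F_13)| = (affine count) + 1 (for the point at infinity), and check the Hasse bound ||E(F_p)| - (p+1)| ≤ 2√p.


Affine points = {(2, 0), (4, 2), (4, 11), (5, 0), (6, 0), (7, 6), (7, 7), (8, 6), (8, 7), (10, 2), (10, 11), (11, 6), (11, 7), (12, 2), (12, 11)}; affine count = 15; |E(F_13)| = 16.

Discriminant check: Δ ∝ 4a³ + 27b² = 4·0³ + 27·5² = 4·0 + 27·25 ≡ 12 (mod 13). Nonzero ⇒ E is nonsingular.
For each x ∈ F_13, compute rhs = x³ + 0·x + 5 mod 13, then count y ∈ F_13 with y² ≡ rhs.
  x = 0: rhs = 5, matching y values: none (0 points).
  x = 1: rhs = 6, matching y values: none (0 points).
  x = 2: rhs = 0, matching y values: 0 (1 points).
  x = 3: rhs = 6, matching y values: none (0 points).
  x = 4: rhs = 4, matching y values: 2, 11 (2 points).
  x = 5: rhs = 0, matching y values: 0 (1 points).
  x = 6: rhs = 0, matching y values: 0 (1 points).
  x = 7: rhs = 10, matching y values: 6, 7 (2 points).
  x = 8: rhs = 10, matching y values: 6, 7 (2 points).
  x = 9: rhs = 6, matching y values: none (0 points).
  x = 10: rhs = 4, matching y values: 2, 11 (2 points).
  x = 11: rhs = 10, matching y values: 6, 7 (2 points).
  x = 12: rhs = 4, matching y values: 2, 11 (2 points).
Total affine count: 15.
Full point count |E(F_13)| = 15 + 1 = 16.
Hasse bound: |16 − (13+1)| = |2| = 2 ≤ 2√13 ≈ 7.2111 ✓.


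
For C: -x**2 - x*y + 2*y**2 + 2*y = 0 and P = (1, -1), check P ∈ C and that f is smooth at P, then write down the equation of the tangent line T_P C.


Tangent line at P: -x - 3*y - 2 = 0.

Step 1: f(1, -1) = 0, so P lies on C.
Step 2: partial derivatives
  f_x(x, y) = -2*x - y, f_y(x, y) = -x + 4*y + 2.
  f_x(P) = -1, f_y(P) = -3 (gradient nonzero, so P is smooth).
Step 3: tangent line at P: -1·(x − 1) + -3·(y − -1) = 0.
Expanding: -x - 3*y - 2 = 0.


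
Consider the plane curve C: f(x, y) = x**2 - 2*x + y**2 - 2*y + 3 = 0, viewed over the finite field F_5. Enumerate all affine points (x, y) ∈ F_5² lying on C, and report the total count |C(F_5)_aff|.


Affine F_5-points: {(1, 3), (1, 4), (3, 1), (4, 1)}; count = 4.

For each of the 25 pairs (x, y) ∈ F_5², evaluate f(x, y) mod 5. Record the zeros.
  x = 0: [0↦3, 1↦2, 2↦3, 3↦1, 4↦1]  zeros at y ∈ ∅
  x = 1: [0↦2, 1↦1, 2↦2, 3↦0, 4↦0]  zeros at y ∈ {3, 4}
  x = 2: [0↦3, 1↦2, 2↦3, 3↦1, 4↦1]  zeros at y ∈ ∅
  x = 3: [0↦1, 1↦0, 2↦1, 3↦4, 4↦4]  zeros at y ∈ {1}
  x = 4: [0↦1, 1↦0, 2↦1, 3↦4, 4↦4]  zeros at y ∈ {1}
Collecting zeros: affine points = {(1, 3), (1, 4), (3, 1), (4, 1)}.
Total count |C(F_5)_aff| = 4.
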